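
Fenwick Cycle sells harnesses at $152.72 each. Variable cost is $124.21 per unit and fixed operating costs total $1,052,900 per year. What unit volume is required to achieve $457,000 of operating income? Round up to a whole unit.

52,961 harnesses

Contribution margin per unit = $152.72 − $124.21 = $28.51.
Need Q such that Q × $28.51 − $1,052,900 = $457,000, i.e. Q = $1,509,900 / $28.51 = 52,960.36 → 52,961.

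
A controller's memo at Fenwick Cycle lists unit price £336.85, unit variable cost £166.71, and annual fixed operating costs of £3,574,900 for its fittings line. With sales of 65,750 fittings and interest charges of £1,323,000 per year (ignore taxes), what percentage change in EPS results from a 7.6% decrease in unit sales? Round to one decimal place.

-13.5%

At 65,750 units, contribution = 65,750 × £170.14 = £11,186,705.00.
Operating income = contribution − fixed costs = £11,186,705.00 − £3,574,900 = £7,611,805.00.
Interest = £1,323,000.00, so EBIT − I = £6,288,805.00.
Degree of combined leverage = contribution ÷ (EBIT − I) = £11,186,705.00 ÷ £6,288,805.00 = 1.7788.
%ΔEPS = DCL × %ΔSales = 1.7788 × -7.6% = -13.5%.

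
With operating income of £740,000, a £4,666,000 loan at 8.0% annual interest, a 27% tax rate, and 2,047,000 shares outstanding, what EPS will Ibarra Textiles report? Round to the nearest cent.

£0.13

Interest = £373,280.00, so EBT = £740,000 − £373,280.00 = £366,720.00.
Net income = £366,720.00 × (1 − 0.27) = £267,705.60.
EPS = £267,705.60 ÷ 2,047,000 = £0.13.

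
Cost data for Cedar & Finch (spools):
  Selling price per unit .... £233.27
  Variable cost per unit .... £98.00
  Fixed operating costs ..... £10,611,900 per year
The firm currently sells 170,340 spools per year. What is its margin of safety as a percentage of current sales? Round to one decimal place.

Unit CM = price − variable cost = £233.27 − £98.00 = £135.27. Break-even units = £10,611,900 ÷ £135.27 = 78,449.77; break-even revenue = 78,449.77 × £233.27 = £18,299,977.18.
Actual sales revenue = 170,340 × £233.27 = £39,735,211.80.
Margin of safety = (£39,735,211.80 − £18,299,977.18) ÷ £39,735,211.80 = 53.9%.

53.9%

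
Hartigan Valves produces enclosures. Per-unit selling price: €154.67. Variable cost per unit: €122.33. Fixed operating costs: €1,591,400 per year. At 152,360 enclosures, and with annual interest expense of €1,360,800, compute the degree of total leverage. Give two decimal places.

At 152,360 units, contribution = 152,360 × €32.34 = €4,927,322.40.
EBIT = €4,927,322.40 − €1,591,400 = €3,335,922.40. Interest = €1,360,800.00, so EBIT − I = €1,975,122.40.
Degree of total leverage = total CM / (EBIT − interest) = €4,927,322.40 / €1,975,122.40 = 2.4947.

2.49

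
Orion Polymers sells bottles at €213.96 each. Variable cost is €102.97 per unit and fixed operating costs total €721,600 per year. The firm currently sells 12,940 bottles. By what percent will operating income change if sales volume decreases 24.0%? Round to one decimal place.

-48.2%

At 12,940 units, contribution = 12,940 × €110.99 = €1,436,210.60.
Operating income = contribution − fixed costs = €1,436,210.60 − €721,600 = €714,610.60.
So DOL = total CM / EBIT = €1,436,210.60 / €714,610.60 = 2.0098.
So EBIT moves 2.0098 × (-24.0%) = -48.2%.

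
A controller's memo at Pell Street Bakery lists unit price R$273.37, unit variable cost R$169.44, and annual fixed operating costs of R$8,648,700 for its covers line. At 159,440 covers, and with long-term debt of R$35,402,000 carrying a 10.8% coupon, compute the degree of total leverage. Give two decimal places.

4.04

Contribution at this volume is 159,440 × R$103.93 = R$16,570,599.20.
Subtracting fixed costs: EBIT = R$16,570,599.20 − R$8,648,700 = R$7,921,899.20. Interest = R$3,823,416.00.
DOL = R$16,570,599.20 ÷ R$7,921,899.20 = 2.0917; DFL = R$7,921,899.20 ÷ R$4,098,483.20 = 1.9329.
Combined leverage = 2.0917 × 1.9329 = 4.0430.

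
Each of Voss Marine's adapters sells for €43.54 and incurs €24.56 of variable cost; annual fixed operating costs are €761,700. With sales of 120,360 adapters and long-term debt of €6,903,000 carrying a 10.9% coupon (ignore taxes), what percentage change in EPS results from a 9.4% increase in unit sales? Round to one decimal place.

+27.9%

Contribution at this volume is 120,360 × €18.98 = €2,284,432.80.
EBIT = €2,284,432.80 − €761,700 = €1,522,732.80.
Interest = €752,427.00, so EBIT − I = €770,305.80.
DCL = total CM / (EBIT − I) = €2,284,432.80 / €770,305.80 = 2.9656.
EPS therefore changes by 2.9656 × (+9.4%) = +27.9%.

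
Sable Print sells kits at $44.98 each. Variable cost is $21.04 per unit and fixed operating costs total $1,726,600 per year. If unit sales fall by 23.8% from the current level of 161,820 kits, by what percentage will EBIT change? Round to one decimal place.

Total contribution margin = 161,820 × $23.94 = $3,873,970.80.
Subtracting fixed costs: EBIT = $3,873,970.80 − $1,726,600 = $2,147,370.80.
DOL = contribution ÷ EBIT = $3,873,970.80 ÷ $2,147,370.80 = 1.8041.
Operating income changes by 1.8041 × -23.8% = -42.9%.

-42.9%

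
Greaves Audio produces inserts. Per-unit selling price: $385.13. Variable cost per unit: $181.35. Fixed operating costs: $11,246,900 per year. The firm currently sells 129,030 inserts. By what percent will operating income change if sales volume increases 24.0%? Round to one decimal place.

Total contribution margin = 129,030 × $203.78 = $26,293,733.40.
Operating income = contribution − fixed costs = $26,293,733.40 − $11,246,900 = $15,046,833.40.
So DOL = total CM / EBIT = $26,293,733.40 / $15,046,833.40 = 1.7475.
%ΔEBIT = DOL × %ΔSales = 1.7475 × +24.0% = +41.9%.

+41.9%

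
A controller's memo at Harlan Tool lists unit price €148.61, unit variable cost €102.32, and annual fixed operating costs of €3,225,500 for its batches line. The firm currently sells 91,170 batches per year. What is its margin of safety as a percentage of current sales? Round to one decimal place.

23.6%

Unit CM = price − variable cost = €148.61 − €102.32 = €46.29. Break-even units = €3,225,500 ÷ €46.29 = 69,680.28; break-even revenue = 69,680.28 × €148.61 = €10,355,185.89.
Actual sales revenue = 91,170 × €148.61 = €13,548,773.70.
Margin of safety = (€13,548,773.70 − €10,355,185.89) ÷ €13,548,773.70 = 23.6%.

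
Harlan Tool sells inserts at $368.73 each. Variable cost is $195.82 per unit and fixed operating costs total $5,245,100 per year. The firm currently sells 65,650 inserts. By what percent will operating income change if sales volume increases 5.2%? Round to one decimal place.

At 65,650 units, contribution = 65,650 × $172.91 = $11,351,541.50.
Subtracting fixed costs: EBIT = $11,351,541.50 − $5,245,100 = $6,106,441.50.
So DOL = total CM / EBIT = $11,351,541.50 / $6,106,441.50 = 1.8589.
%ΔEBIT = DOL × %ΔSales = 1.8589 × +5.2% = +9.7%.

+9.7%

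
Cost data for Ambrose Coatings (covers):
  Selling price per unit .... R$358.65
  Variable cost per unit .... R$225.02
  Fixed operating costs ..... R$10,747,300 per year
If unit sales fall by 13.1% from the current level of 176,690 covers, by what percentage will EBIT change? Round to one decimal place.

-24.0%

Contribution at this volume is 176,690 × R$133.63 = R$23,611,084.70.
Operating income = contribution − fixed costs = R$23,611,084.70 − R$10,747,300 = R$12,863,784.70.
Degree of operating leverage = R$23,611,084.70 / R$12,863,784.70 = 1.8355.
Operating income changes by 1.8355 × -13.1% = -24.0%.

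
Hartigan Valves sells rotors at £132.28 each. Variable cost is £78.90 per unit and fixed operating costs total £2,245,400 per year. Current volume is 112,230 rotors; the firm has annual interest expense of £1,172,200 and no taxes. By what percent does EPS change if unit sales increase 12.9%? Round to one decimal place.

At 112,230 units, contribution = 112,230 × £53.38 = £5,990,837.40.
EBIT = £5,990,837.40 − £2,245,400 = £3,745,437.40.
After interest of £1,172,200.00, pre-tax earnings = £2,573,237.40.
Degree of combined leverage = contribution ÷ (EBIT − I) = £5,990,837.40 ÷ £2,573,237.40 = 2.3281.
EPS therefore changes by 2.3281 × (+12.9%) = +30.0%.

+30.0%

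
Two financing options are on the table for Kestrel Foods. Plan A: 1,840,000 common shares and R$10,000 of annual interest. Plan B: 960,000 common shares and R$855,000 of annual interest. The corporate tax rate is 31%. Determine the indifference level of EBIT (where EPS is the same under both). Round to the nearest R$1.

R$1,776,818

At indifference, (EBIT − 10,000)(1 − t)/1,840,000 = (EBIT − 855,000)(1 − t)/960,000.
The (1 − t) factor cancels: (EBIT − 10,000) × 960,000 = (EBIT − 855,000) × 1,840,000.
EBIT × (1,840,000 − 960,000) = 855,000 × 1,840,000 − 10,000 × 960,000 = 1,563,600,000,000, so EBIT = 1,563,600,000,000 ÷ 880,000 = 1,776,818.18.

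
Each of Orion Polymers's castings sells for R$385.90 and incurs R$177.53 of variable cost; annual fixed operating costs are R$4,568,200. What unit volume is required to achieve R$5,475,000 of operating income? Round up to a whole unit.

Contribution margin per unit = R$385.90 − R$177.53 = R$208.37.
Required volume = (fixed costs + target profit) ÷ CM = (R$4,568,200 + R$5,475,000) ÷ R$208.37 = 48,198.88, so 48,199 castings.

48,199 castings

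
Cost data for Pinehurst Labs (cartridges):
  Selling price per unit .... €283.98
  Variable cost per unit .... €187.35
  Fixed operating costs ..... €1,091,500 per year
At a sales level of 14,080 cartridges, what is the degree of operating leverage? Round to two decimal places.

5.06

Contribution at this volume is 14,080 × €96.63 = €1,360,550.40.
Operating income = contribution − fixed costs = €1,360,550.40 − €1,091,500 = €269,050.40.
So DOL = total CM / EBIT = €1,360,550.40 / €269,050.40 = 5.0569.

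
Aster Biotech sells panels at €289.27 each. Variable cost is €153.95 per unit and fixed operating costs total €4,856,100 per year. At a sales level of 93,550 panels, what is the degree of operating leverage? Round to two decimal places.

1.62

At 93,550 units, contribution = 93,550 × €135.32 = €12,659,186.00.
Operating income = contribution − fixed costs = €12,659,186.00 − €4,856,100 = €7,803,086.00.
So DOL = total CM / EBIT = €12,659,186.00 / €7,803,086.00 = 1.6223.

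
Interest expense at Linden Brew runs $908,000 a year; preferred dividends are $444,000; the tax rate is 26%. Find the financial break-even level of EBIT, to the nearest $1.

Preferred dividends are paid after tax, so their pre-tax equivalent is $444,000 ÷ (1 − 0.26) = $600,000.00.
EPS = 0 when EBIT covers interest plus the pre-tax preferred burden: $908,000 + $600,000.00 = $1,508,000.00.

$1,508,000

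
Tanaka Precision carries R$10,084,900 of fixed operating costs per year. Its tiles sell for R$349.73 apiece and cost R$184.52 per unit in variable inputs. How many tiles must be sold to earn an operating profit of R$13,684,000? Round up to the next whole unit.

143,871 tiles

Unit CM = price − variable cost = R$349.73 − R$184.52 = R$165.21.
Required volume = (fixed costs + target profit) ÷ CM = (R$10,084,900 + R$13,684,000) ÷ R$165.21 = 143,870.83, so 143,871 tiles.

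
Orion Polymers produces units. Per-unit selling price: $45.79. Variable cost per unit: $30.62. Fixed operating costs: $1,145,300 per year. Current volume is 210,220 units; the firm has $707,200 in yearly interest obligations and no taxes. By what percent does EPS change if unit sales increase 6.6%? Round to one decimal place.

+15.7%

Contribution at this volume is 210,220 × $15.17 = $3,189,037.40.
EBIT = $3,189,037.40 − $1,145,300 = $2,043,737.40.
Interest = $707,200.00, so EBIT − I = $1,336,537.40.
Degree of combined leverage = contribution ÷ (EBIT − I) = $3,189,037.40 ÷ $1,336,537.40 = 2.3860.
%ΔEPS = DCL × %ΔSales = 2.3860 × +6.6% = +15.7%.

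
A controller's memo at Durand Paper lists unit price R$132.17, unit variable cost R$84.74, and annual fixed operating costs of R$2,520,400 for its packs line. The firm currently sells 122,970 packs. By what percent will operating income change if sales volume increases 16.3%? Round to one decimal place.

At 122,970 units, contribution = 122,970 × R$47.43 = R$5,832,467.10.
Operating income = contribution − fixed costs = R$5,832,467.10 − R$2,520,400 = R$3,312,067.10.
So DOL = total CM / EBIT = R$5,832,467.10 / R$3,312,067.10 = 1.7610.
Operating income changes by 1.7610 × +16.3% = +28.7%.

+28.7%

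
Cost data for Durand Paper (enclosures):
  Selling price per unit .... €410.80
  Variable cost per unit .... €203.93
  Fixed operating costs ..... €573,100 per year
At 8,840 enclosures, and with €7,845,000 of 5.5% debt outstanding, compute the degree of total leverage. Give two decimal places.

Contribution at this volume is 8,840 × €206.87 = €1,828,730.80.
Subtracting fixed costs: EBIT = €1,828,730.80 − €573,100 = €1,255,630.80. Interest = €431,475.00.
DOL = €1,828,730.80 ÷ €1,255,630.80 = 1.4564; DFL = €1,255,630.80 ÷ €824,155.80 = 1.5235.
Combined leverage = 1.4564 × 1.5235 = 2.2188.

2.22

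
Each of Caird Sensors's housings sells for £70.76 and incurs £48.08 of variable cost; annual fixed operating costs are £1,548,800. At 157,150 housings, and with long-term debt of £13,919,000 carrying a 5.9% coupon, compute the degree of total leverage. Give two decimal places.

2.98

At 157,150 units, contribution = 157,150 × £22.68 = £3,564,162.00.
Operating income = contribution − fixed costs = £3,564,162.00 − £1,548,800 = £2,015,362.00. Interest = £821,221.00.
DOL = £3,564,162.00 ÷ £2,015,362.00 = 1.7685; DFL = £2,015,362.00 ÷ £1,194,141.00 = 1.6877.
DCL = DOL × DFL = 1.7685 × 1.6877 = 2.9847.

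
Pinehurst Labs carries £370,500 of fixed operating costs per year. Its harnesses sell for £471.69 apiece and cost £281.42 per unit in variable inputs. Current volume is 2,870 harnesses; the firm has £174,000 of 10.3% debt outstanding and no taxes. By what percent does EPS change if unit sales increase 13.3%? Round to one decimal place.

+46.1%

At 2,870 units, contribution = 2,870 × £190.27 = £546,074.90.
Subtracting fixed costs: EBIT = £546,074.90 − £370,500 = £175,574.90.
After interest of £17,922.00, pre-tax earnings = £157,652.90.
DCL = total CM / (EBIT − I) = £546,074.90 / £157,652.90 = 3.4638.
%ΔEPS = DCL × %ΔSales = 3.4638 × +13.3% = +46.1%.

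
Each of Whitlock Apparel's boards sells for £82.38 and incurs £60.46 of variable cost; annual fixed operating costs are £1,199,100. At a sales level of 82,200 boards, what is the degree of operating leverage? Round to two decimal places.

2.99

At 82,200 units, contribution = 82,200 × £21.92 = £1,801,824.00.
EBIT = £1,801,824.00 − £1,199,100 = £602,724.00.
So DOL = total CM / EBIT = £1,801,824.00 / £602,724.00 = 2.9895.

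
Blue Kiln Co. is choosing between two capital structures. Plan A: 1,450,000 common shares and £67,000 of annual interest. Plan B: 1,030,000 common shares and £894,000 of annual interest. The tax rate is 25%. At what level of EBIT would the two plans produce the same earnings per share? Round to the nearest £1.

£2,922,119

At indifference, (EBIT − 67,000)(1 − t)/1,450,000 = (EBIT − 894,000)(1 − t)/1,030,000.
Cancelling (1 − t) and cross-multiplying: 1,030,000·(EBIT − 67,000) = 1,450,000·(EBIT − 894,000).
EBIT × (1,450,000 − 1,030,000) = 894,000 × 1,450,000 − 67,000 × 1,030,000 = 1,227,290,000,000, so EBIT = 1,227,290,000,000 ÷ 420,000 = 2,922,119.05.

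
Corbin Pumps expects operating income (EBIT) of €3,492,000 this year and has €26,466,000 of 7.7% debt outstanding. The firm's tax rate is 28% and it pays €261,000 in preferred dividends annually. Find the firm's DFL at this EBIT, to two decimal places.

3.20

Interest = €2,037,882.00.
Pre-tax preferred-dividend burden = €261,000 ÷ (1 − 0.28) = €362,500.00.
DFL = EBIT ÷ [EBIT − I − D_p/(1−t)] = €3,492,000 ÷ [€3,492,000 − €2,037,882.00 − €362,500.00] = €3,492,000 ÷ €1,091,618.00 = 3.1989.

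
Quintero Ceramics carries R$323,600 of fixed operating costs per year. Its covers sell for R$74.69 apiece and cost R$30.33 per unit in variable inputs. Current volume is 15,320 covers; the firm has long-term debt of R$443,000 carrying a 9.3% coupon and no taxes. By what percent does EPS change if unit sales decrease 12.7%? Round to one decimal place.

At 15,320 units, contribution = 15,320 × R$44.36 = R$679,595.20.
EBIT = R$679,595.20 − R$323,600 = R$355,995.20.
After interest of R$41,199.00, pre-tax earnings = R$314,796.20.
DCL = total CM / (EBIT − I) = R$679,595.20 / R$314,796.20 = 2.1588.
EPS therefore changes by 2.1588 × (-12.7%) = -27.4%.

-27.4%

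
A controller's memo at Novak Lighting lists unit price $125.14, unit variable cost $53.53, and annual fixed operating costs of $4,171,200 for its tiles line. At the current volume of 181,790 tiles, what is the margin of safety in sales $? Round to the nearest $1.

$15,459,940

Unit CM = price − variable cost = $125.14 − $53.53 = $71.61. Break-even units = $4,171,200 ÷ $71.61 = 58,248.85; break-even revenue = 58,248.85 × $125.14 = $7,289,260.83.
Actual sales revenue = 181,790 × $125.14 = $22,749,200.60.
Margin of safety = $22,749,200.60 − $7,289,260.83 = $15,459,940.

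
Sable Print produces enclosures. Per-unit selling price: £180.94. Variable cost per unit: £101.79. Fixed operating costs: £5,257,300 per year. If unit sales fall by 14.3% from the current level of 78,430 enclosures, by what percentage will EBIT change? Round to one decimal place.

Contribution at this volume is 78,430 × £79.15 = £6,207,734.50.
EBIT = £6,207,734.50 − £5,257,300 = £950,434.50.
So DOL = total CM / EBIT = £6,207,734.50 / £950,434.50 = 6.5315.
%ΔEBIT = DOL × %ΔSales = 6.5315 × -14.3% = -93.4%.

-93.4%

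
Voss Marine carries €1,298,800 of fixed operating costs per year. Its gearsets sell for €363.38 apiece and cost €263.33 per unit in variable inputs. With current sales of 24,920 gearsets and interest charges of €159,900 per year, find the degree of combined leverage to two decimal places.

At 24,920 units, contribution = 24,920 × €100.05 = €2,493,246.00.
Operating income = contribution − fixed costs = €2,493,246.00 − €1,298,800 = €1,194,446.00. Interest = €159,900.00.
DOL = €2,493,246.00 ÷ €1,194,446.00 = 2.0874; DFL = €1,194,446.00 ÷ €1,034,546.00 = 1.1546.
DCL = DOL × DFL = 2.0874 × 1.1546 = 2.4101.

2.41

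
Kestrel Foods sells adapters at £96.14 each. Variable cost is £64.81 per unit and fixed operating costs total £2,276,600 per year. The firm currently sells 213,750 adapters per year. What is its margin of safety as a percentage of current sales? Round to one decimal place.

Each unit contributes £96.14 − £64.81 = £31.33. Break-even units = £2,276,600 ÷ £31.33 = 72,665.18; break-even revenue = 72,665.18 × £96.14 = £6,986,030.13.
Actual sales revenue = 213,750 × £96.14 = £20,549,925.00.
Margin of safety = (£20,549,925.00 − £6,986,030.13) ÷ £20,549,925.00 = 66.0%.

66.0%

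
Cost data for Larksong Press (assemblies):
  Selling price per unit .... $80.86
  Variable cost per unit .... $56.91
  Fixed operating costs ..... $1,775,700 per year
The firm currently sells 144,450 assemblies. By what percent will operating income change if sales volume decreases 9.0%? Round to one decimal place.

-18.5%

Contribution at this volume is 144,450 × $23.95 = $3,459,577.50.
EBIT = $3,459,577.50 − $1,775,700 = $1,683,877.50.
Degree of operating leverage = $3,459,577.50 / $1,683,877.50 = 2.0545.
So EBIT moves 2.0545 × (-9.0%) = -18.5%.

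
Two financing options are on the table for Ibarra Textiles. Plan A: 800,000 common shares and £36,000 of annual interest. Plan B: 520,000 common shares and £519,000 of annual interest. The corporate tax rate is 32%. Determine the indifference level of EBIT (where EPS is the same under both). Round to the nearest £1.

£1,416,000

At indifference, (EBIT − 36,000)(1 − t)/800,000 = (EBIT − 519,000)(1 − t)/520,000.
The (1 − t) factor cancels: (EBIT − 36,000) × 520,000 = (EBIT − 519,000) × 800,000.
Solving, EBIT = (519,000·800,000 − 36,000·520,000) / (800,000 − 520,000) = 396,480,000,000 / 280,000 = 1,416,000.00.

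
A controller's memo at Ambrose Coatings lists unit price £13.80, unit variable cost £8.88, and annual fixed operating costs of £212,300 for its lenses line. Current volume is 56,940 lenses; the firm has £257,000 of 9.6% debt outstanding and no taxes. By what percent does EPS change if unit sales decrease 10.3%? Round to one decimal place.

-66.8%

Total contribution margin = 56,940 × £4.92 = £280,144.80.
Subtracting fixed costs: EBIT = £280,144.80 − £212,300 = £67,844.80.
After interest of £24,672.00, pre-tax earnings = £43,172.80.
Degree of combined leverage = contribution ÷ (EBIT − I) = £280,144.80 ÷ £43,172.80 = 6.4889.
EPS therefore changes by 6.4889 × (-10.3%) = -66.8%.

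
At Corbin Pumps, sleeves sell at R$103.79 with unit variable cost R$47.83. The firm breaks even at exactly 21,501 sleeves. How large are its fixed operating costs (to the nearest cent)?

R$1,203,195.96

Contribution margin per unit = R$103.79 − R$47.83 = R$55.96.
Since BE = FC / CM, FC = 21,501 × R$55.96 = R$1,203,195.96.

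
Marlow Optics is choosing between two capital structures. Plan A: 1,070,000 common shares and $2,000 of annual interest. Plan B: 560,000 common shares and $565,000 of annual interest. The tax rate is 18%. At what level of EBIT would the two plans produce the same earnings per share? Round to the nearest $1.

Set EPS_A = EPS_B: (EBIT − $2,000)(1 − 0.18) ÷ 1,070,000 = (EBIT − $565,000)(1 − 0.18) ÷ 560,000.
The (1 − t) factor cancels: (EBIT − 2,000) × 560,000 = (EBIT − 565,000) × 1,070,000.
EBIT × (1,070,000 − 560,000) = 565,000 × 1,070,000 − 2,000 × 560,000 = 603,430,000,000, so EBIT = 603,430,000,000 ÷ 510,000 = 1,183,196.08.

$1,183,196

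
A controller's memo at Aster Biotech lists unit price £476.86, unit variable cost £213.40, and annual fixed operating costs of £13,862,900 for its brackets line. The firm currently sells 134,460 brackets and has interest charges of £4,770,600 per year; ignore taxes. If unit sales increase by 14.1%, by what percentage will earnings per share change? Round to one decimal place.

+29.7%

At 134,460 units, contribution = 134,460 × £263.46 = £35,424,831.60.
Subtracting fixed costs: EBIT = £35,424,831.60 − £13,862,900 = £21,561,931.60.
After interest of £4,770,600.00, pre-tax earnings = £16,791,331.60.
Degree of combined leverage = contribution ÷ (EBIT − I) = £35,424,831.60 ÷ £16,791,331.60 = 2.1097.
%ΔEPS = DCL × %ΔSales = 2.1097 × +14.1% = +29.7%.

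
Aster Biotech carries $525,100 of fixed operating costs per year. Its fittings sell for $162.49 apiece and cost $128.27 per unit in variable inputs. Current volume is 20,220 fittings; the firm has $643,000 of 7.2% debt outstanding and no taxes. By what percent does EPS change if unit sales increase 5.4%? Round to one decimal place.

+31.0%

Contribution at this volume is 20,220 × $34.22 = $691,928.40.
Subtracting fixed costs: EBIT = $691,928.40 − $525,100 = $166,828.40.
Interest = $46,296.00, so EBIT − I = $120,532.40.
Degree of combined leverage = contribution ÷ (EBIT − I) = $691,928.40 ÷ $120,532.40 = 5.7406.
%ΔEPS = DCL × %ΔSales = 5.7406 × +5.4% = +31.0%.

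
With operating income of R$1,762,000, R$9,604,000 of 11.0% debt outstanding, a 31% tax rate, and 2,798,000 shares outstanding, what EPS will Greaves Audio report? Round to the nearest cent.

Interest = R$1,056,440.00, so EBT = R$1,762,000 − R$1,056,440.00 = R$705,560.00.
Net income = R$705,560.00 × (1 − 0.31) = R$486,836.40.
EPS = R$486,836.40 ÷ 2,798,000 = R$0.17.

R$0.17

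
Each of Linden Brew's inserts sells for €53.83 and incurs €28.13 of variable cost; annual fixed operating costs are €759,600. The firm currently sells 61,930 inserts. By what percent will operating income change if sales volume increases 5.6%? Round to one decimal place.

Contribution at this volume is 61,930 × €25.70 = €1,591,601.00.
EBIT = €1,591,601.00 − €759,600 = €832,001.00.
So DOL = total CM / EBIT = €1,591,601.00 / €832,001.00 = 1.9130.
So EBIT moves 1.9130 × (+5.6%) = +10.7%.

+10.7%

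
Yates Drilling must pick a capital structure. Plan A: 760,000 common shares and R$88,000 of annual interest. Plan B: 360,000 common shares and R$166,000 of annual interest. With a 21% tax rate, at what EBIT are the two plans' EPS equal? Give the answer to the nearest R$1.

Set EPS_A = EPS_B: (EBIT − R$88,000)(1 − 0.21) ÷ 760,000 = (EBIT − R$166,000)(1 − 0.21) ÷ 360,000.
The (1 − t) factor cancels: (EBIT − 88,000) × 360,000 = (EBIT − 166,000) × 760,000.
EBIT × (760,000 − 360,000) = 166,000 × 760,000 − 88,000 × 360,000 = 94,480,000,000, so EBIT = 94,480,000,000 ÷ 400,000 = 236,200.00.

R$236,200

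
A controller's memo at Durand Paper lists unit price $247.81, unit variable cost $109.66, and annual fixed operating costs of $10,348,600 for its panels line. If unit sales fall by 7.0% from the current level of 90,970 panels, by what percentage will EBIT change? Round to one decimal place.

Total contribution margin = 90,970 × $138.15 = $12,567,505.50.
EBIT = $12,567,505.50 − $10,348,600 = $2,218,905.50.
DOL = contribution ÷ EBIT = $12,567,505.50 ÷ $2,218,905.50 = 5.6638.
%ΔEBIT = DOL × %ΔSales = 5.6638 × -7.0% = -39.6%.

-39.6%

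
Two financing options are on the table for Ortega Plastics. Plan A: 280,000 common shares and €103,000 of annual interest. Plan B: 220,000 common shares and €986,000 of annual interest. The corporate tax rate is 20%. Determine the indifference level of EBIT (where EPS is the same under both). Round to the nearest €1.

At indifference, (EBIT − 103,000)(1 − t)/280,000 = (EBIT − 986,000)(1 − t)/220,000.
The (1 − t) factor cancels: (EBIT − 103,000) × 220,000 = (EBIT − 986,000) × 280,000.
EBIT × (280,000 − 220,000) = 986,000 × 280,000 − 103,000 × 220,000 = 253,420,000,000, so EBIT = 253,420,000,000 ÷ 60,000 = 4,223,666.67.

€4,223,667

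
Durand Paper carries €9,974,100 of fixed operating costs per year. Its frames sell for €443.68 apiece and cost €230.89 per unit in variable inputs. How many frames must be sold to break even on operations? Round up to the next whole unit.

46,873 frames

Contribution margin per unit = €443.68 − €230.89 = €212.79.
Break-even Q = €9,974,100 / €212.79 = 46,872.97 → 46,873 frames.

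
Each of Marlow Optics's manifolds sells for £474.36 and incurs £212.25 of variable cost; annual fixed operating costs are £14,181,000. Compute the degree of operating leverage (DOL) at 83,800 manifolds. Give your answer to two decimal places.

2.82

Contribution at this volume is 83,800 × £262.11 = £21,964,818.00.
Operating income = contribution − fixed costs = £21,964,818.00 − £14,181,000 = £7,783,818.00.
So DOL = total CM / EBIT = £21,964,818.00 / £7,783,818.00 = 2.8219.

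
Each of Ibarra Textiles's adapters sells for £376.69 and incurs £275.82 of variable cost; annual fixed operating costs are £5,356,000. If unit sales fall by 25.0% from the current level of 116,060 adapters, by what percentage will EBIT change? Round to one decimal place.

-46.1%

Contribution at this volume is 116,060 × £100.87 = £11,706,972.20.
EBIT = £11,706,972.20 − £5,356,000 = £6,350,972.20.
Degree of operating leverage = £11,706,972.20 / £6,350,972.20 = 1.8433.
%ΔEBIT = DOL × %ΔSales = 1.8433 × -25.0% = -46.1%.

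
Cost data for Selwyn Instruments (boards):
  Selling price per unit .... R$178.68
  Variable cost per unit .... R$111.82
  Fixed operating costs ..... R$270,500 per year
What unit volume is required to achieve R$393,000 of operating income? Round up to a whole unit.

Unit CM = price − variable cost = R$178.68 − R$111.82 = R$66.86.
Units = (FC + target) / CM = (R$270,500 + R$393,000) / R$66.86 = 9,923.72, so 9,924 boards.

9,924 boards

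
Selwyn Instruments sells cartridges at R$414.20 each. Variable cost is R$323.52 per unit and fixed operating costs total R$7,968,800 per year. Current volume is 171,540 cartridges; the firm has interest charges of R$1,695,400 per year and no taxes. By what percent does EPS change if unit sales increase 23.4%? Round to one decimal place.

At 171,540 units, contribution = 171,540 × R$90.68 = R$15,555,247.20.
EBIT = R$15,555,247.20 − R$7,968,800 = R$7,586,447.20.
After interest of R$1,695,400.00, pre-tax earnings = R$5,891,047.20.
Degree of combined leverage = contribution ÷ (EBIT − I) = R$15,555,247.20 ÷ R$5,891,047.20 = 2.6405.
%ΔEPS = DCL × %ΔSales = 2.6405 × +23.4% = +61.8%.

+61.8%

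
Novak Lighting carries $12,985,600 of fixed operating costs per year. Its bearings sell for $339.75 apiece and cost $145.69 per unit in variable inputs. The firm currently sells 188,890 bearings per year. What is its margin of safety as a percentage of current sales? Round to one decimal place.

Unit CM = price − variable cost = $339.75 − $145.69 = $194.06. Break-even units = $12,985,600 ÷ $194.06 = 66,915.39; break-even revenue = 66,915.39 × $339.75 = $22,734,502.73.
Actual sales revenue = 188,890 × $339.75 = $64,175,377.50.
Margin of safety = ($64,175,377.50 − $22,734,502.73) ÷ $64,175,377.50 = 64.6%.

64.6%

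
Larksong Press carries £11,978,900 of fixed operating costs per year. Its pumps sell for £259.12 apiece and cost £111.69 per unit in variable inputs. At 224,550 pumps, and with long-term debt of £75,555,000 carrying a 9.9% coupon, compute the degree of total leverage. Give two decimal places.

Contribution at this volume is 224,550 × £147.43 = £33,105,406.50.
Operating income = contribution − fixed costs = £33,105,406.50 − £11,978,900 = £21,126,506.50. Interest = £7,479,945.00, so EBIT − I = £13,646,561.50.
Degree of total leverage = total CM / (EBIT − interest) = £33,105,406.50 / £13,646,561.50 = 2.4259.

2.43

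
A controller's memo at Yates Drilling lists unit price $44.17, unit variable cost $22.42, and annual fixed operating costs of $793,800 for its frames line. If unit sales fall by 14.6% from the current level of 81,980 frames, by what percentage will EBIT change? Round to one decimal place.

-26.3%

Contribution at this volume is 81,980 × $21.75 = $1,783,065.00.
Operating income = contribution − fixed costs = $1,783,065.00 − $793,800 = $989,265.00.
Degree of operating leverage = $1,783,065.00 / $989,265.00 = 1.8024.
Operating income changes by 1.8024 × -14.6% = -26.3%.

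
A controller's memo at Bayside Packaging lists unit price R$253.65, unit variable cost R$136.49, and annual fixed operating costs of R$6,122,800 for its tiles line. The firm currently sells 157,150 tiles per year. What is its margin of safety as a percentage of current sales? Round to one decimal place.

66.7%

Each unit contributes R$253.65 − R$136.49 = R$117.16. Break-even units = R$6,122,800 ÷ R$117.16 = 52,260.16; break-even revenue = 52,260.16 × R$253.65 = R$13,255,788.84.
Actual sales revenue = 157,150 × R$253.65 = R$39,861,097.50.
Margin of safety = (R$39,861,097.50 − R$13,255,788.84) ÷ R$39,861,097.50 = 66.7%.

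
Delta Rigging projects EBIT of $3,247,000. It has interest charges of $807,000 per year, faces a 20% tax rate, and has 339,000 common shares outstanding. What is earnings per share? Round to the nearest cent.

Interest = $807,000.00, so EBT = $3,247,000 − $807,000.00 = $2,440,000.00.
After tax at 20%: net income = $2,440,000.00 × 0.80 = $1,952,000.00.
Per share: $1,952,000.00 / 339,000 shares = $5.76.

$5.76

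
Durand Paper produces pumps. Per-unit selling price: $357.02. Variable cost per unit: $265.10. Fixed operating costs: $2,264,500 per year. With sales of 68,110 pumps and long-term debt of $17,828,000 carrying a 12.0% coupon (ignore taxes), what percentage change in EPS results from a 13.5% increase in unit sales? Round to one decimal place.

+45.5%

At 68,110 units, contribution = 68,110 × $91.92 = $6,260,671.20.
EBIT = $6,260,671.20 − $2,264,500 = $3,996,171.20.
Interest = $2,139,360.00, so EBIT − I = $1,856,811.20.
Degree of combined leverage = contribution ÷ (EBIT − I) = $6,260,671.20 ÷ $1,856,811.20 = 3.3717.
EPS therefore changes by 3.3717 × (+13.5%) = +45.5%.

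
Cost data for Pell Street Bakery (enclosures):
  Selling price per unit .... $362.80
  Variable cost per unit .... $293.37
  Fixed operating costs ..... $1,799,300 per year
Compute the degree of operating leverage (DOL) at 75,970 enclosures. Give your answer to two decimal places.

At 75,970 units, contribution = 75,970 × $69.43 = $5,274,597.10.
Subtracting fixed costs: EBIT = $5,274,597.10 − $1,799,300 = $3,475,297.10.
So DOL = total CM / EBIT = $5,274,597.10 / $3,475,297.10 = 1.5177.

1.52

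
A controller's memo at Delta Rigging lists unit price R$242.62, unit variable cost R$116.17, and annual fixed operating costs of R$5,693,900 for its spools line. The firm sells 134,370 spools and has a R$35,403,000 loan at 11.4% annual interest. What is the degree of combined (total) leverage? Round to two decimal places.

2.34

Contribution at this volume is 134,370 × R$126.45 = R$16,991,086.50.
Operating income = contribution − fixed costs = R$16,991,086.50 − R$5,693,900 = R$11,297,186.50. Interest = R$4,035,942.00, so EBIT − I = R$7,261,244.50.
Degree of total leverage = total CM / (EBIT − interest) = R$16,991,086.50 / R$7,261,244.50 = 2.3400.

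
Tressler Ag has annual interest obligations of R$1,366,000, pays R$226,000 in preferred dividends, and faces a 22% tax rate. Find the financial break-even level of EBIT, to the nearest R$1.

R$1,655,744

Grossing the preferred dividend up to pre-tax terms: R$226,000 / (1 − 0.22) = R$289,743.59.
Financial break-even EBIT = interest + D_p ÷ (1 − t) = R$1,366,000 + R$289,743.59 = R$1,655,743.59.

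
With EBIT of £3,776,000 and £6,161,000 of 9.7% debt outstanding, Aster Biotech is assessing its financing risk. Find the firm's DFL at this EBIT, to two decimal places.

Interest = £597,617.00.
Degree of financial leverage = EBIT / (EBIT − interest) = £3,776,000 / £3,178,383.00 = 1.1880.

1.19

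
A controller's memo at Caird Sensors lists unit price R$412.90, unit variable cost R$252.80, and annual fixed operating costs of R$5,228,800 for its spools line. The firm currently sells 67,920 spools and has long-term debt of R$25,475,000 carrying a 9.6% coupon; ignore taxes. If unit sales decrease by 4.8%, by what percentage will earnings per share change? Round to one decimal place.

Total contribution margin = 67,920 × R$160.10 = R$10,873,992.00.
Subtracting fixed costs: EBIT = R$10,873,992.00 − R$5,228,800 = R$5,645,192.00.
After interest of R$2,445,600.00, pre-tax earnings = R$3,199,592.00.
DCL = total CM / (EBIT − I) = R$10,873,992.00 / R$3,199,592.00 = 3.3986.
%ΔEPS = DCL × %ΔSales = 3.3986 × -4.8% = -16.3%.

-16.3%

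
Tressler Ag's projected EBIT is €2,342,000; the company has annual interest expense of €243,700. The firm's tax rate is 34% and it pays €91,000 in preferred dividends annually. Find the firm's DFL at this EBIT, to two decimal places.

1.19

Interest = €243,700.00.
Pre-tax preferred-dividend burden = €91,000 ÷ (1 − 0.34) = €137,878.79.
DFL = EBIT ÷ [EBIT − I − D_p/(1−t)] = €2,342,000 ÷ [€2,342,000 − €243,700.00 − €137,878.79] = €2,342,000 ÷ €1,960,421.21 = 1.1946.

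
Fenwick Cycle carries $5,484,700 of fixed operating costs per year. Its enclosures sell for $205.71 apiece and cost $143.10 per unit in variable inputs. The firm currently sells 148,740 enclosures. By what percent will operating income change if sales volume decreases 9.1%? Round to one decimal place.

-22.1%

Total contribution margin = 148,740 × $62.61 = $9,312,611.40.
Operating income = contribution − fixed costs = $9,312,611.40 − $5,484,700 = $3,827,911.40.
DOL = contribution ÷ EBIT = $9,312,611.40 ÷ $3,827,911.40 = 2.4328.
So EBIT moves 2.4328 × (-9.1%) = -22.1%.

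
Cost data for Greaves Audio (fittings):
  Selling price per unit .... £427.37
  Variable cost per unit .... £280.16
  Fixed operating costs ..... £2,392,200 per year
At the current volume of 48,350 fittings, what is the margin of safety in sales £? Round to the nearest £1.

£13,718,468

Contribution margin per unit = £427.37 − £280.16 = £147.21. Break-even units = £2,392,200 ÷ £147.21 = 16,250.25; break-even revenue = 16,250.25 × £427.37 = £6,944,871.37.
Actual sales revenue = 48,350 × £427.37 = £20,663,339.50.
Margin of safety = £20,663,339.50 − £6,944,871.37 = £13,718,468.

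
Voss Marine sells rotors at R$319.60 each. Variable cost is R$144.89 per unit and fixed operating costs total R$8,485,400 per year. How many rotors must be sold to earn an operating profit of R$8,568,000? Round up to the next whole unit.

Unit CM = price − variable cost = R$319.60 − R$144.89 = R$174.71.
Units = (FC + target) / CM = (R$8,485,400 + R$8,568,000) / R$174.71 = 97,609.75, so 97,610 rotors.

97,610 rotors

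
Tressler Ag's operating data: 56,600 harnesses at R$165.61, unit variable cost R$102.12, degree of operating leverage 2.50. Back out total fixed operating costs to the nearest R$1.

Contribution at this volume is 56,600 × R$63.49 = R$3,593,534.00.
Since DOL = CM ÷ EBIT, EBIT = R$3,593,534.00 ÷ 2.50 = R$1,437,413.60.
Fixed costs = CM − EBIT = R$3,593,534.00 − R$1,437,413.60 = R$2,156,120.

R$2,156,120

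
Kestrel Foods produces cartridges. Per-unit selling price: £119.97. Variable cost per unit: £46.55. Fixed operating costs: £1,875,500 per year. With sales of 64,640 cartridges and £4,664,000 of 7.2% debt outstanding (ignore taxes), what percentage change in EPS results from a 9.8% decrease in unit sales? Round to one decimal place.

-18.4%

Contribution at this volume is 64,640 × £73.42 = £4,745,868.80.
EBIT = £4,745,868.80 − £1,875,500 = £2,870,368.80.
After interest of £335,808.00, pre-tax earnings = £2,534,560.80.
DCL = total CM / (EBIT − I) = £4,745,868.80 / £2,534,560.80 = 1.8725.
EPS therefore changes by 1.8725 × (-9.8%) = -18.4%.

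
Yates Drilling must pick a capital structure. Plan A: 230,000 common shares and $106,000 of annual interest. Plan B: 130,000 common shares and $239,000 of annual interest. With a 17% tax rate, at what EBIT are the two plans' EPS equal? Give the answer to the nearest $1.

$411,900

Set EPS_A = EPS_B: (EBIT − $106,000)(1 − 0.17) ÷ 230,000 = (EBIT − $239,000)(1 − 0.17) ÷ 130,000.
The (1 − t) factor cancels: (EBIT − 106,000) × 130,000 = (EBIT − 239,000) × 230,000.
EBIT × (230,000 − 130,000) = 239,000 × 230,000 − 106,000 × 130,000 = 41,190,000,000, so EBIT = 41,190,000,000 ÷ 100,000 = 411,900.00.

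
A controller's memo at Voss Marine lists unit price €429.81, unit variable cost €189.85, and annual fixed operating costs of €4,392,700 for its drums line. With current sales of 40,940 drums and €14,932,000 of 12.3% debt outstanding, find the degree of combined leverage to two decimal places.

Contribution at this volume is 40,940 × €239.96 = €9,823,962.40.
Operating income = contribution − fixed costs = €9,823,962.40 − €4,392,700 = €5,431,262.40. Interest = €1,836,636.00.
DOL = €9,823,962.40 ÷ €5,431,262.40 = 1.8088; DFL = €5,431,262.40 ÷ €3,594,626.40 = 1.5109.
DCL = DOL × DFL = 1.8088 × 1.5109 = 2.7329.

2.73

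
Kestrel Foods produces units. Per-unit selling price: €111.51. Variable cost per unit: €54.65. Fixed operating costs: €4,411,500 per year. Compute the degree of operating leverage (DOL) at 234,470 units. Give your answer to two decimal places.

At 234,470 units, contribution = 234,470 × €56.86 = €13,331,964.20.
Subtracting fixed costs: EBIT = €13,331,964.20 − €4,411,500 = €8,920,464.20.
So DOL = total CM / EBIT = €13,331,964.20 / €8,920,464.20 = 1.4945.

1.49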